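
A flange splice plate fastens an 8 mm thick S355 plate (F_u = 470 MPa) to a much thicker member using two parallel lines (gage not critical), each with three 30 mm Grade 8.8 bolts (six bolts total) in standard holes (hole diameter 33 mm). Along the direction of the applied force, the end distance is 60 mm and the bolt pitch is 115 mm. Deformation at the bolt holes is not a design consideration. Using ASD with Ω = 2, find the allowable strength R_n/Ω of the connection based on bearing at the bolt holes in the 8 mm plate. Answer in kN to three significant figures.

Per bolt r_n = 1.5 l_c t F_u ≤ 3.0 d t F_u; upper limit = 3.0 × 30 × 8 × 470 / 1000 = 338.4 kN.
Edge bolt: l_c = 60 − 33/2 = 43.5 mm → 1.5 × 43.5 × 8 × 470 / 1000 = 245.3 → r_n = 245.3 kN.
Interior bolts: l_c = 115 − 33 = 82 mm → 1.5 × 82 × 8 × 470 / 1000 = 462.5 → r_n = 338.4 kN.
R_n = 2 × 245.3 + 4 × 338.4 = 1844 kN.
Allowable strength R_n/Ω = 1844 / 2 = 922 kN.

922 kN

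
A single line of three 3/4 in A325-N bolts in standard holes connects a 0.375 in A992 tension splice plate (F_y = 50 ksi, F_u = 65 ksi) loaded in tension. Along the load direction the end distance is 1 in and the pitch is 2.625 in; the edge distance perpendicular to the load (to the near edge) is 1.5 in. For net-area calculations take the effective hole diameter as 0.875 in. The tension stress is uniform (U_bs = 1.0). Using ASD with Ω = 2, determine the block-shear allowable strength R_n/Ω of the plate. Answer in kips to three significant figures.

Shear plane L_v = 1 + 2·2.625 = 6.25 in; A_gv = 6.25 × 0.375 = 2.344 in².
A_nv = (6.25 − 2.5·0.875) × 0.375 = 1.523 in².
A_nt = (1.5 − 0.5·0.875) × 0.375 = 0.3984 in².
0.6 F_u A_nv = 59.41 kips; 0.6 F_y A_gv = 70.31 kips → shear rupture governs the shear term.
R_n = 59.41 + 1.0 × 65 × 0.3984 = 85.31 kips.
Allowable strength R_n/Ω = 85.31 / 2 = 42.7 kips.

42.7 kips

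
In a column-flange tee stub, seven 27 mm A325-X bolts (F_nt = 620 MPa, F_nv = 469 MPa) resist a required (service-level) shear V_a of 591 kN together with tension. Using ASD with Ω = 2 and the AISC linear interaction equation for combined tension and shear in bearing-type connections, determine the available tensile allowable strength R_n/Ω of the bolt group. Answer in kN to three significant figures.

A_b = π·27²/4 = 572.6 mm²; f_rv = 591 × 1000 / (7 × 572.6) = 147.5 MPa.
F'_nt = 1.3 F_nt − (Ω F_nt / F_nv) f_rv = 1.3·620 − (2·620/469)·147.5 = 416.1 MPa, capped at F_nt → F'_nt = 416.1 MPa.
R_n = F'_nt · A_b · n = 416.1 × 572.6 × 7 / 1000 = 1668 kN.
Allowable strength R_n/Ω = 1668 / 2 = 834 kN.

834 kN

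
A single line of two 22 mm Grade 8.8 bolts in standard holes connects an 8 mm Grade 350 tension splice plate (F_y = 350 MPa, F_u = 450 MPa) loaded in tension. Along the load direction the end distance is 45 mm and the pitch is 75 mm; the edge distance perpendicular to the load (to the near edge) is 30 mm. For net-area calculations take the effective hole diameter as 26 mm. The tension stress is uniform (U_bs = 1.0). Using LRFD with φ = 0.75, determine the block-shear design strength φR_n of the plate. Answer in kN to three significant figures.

Shear plane L_v = 45 + 1·75 = 120 mm; A_gv = 120 × 8 = 960 mm².
A_nv = (120 − 1.5·26) × 8 = 648 mm².
A_nt = (30 − 0.5·26) × 8 = 136 mm².
0.6 F_u A_nv = 175 kN; 0.6 F_y A_gv = 201.6 kN → shear rupture governs the shear term.
R_n = 175 + 1.0 × 450 × 136 / 1000 = 236.2 kN.
Design strength φR_n = 0.75 × 236.2 = 177 kN.

177 kN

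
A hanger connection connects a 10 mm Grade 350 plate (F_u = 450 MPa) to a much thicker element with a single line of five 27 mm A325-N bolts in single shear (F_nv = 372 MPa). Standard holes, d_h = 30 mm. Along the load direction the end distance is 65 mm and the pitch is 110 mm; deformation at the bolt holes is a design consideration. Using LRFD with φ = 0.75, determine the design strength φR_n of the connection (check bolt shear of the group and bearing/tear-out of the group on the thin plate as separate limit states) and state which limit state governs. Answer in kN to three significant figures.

Bolt shear: A_b = π·27²/4 = 572.6 mm²; R_n = 372 × 572.6 × 5 × 1 / 1000 = 1065 kN → 0.75 × 1065 = 799 kN.
Bearing (1.2 l_c t F_u ≤ 2.4 d t F_u): upper limit = 2.4·27·10·450 / 1000 = 291.6 kN.
  Edge l_c = 65 − 30/2 = 50 → r_n = 270 kN; interior l_c = 110 − 30 = 80 → r_n = 291.6 kN.
  R_n,bearing = 1·270 + 4·291.6 = 1436 kN → 0.75 × 1436 = 1080 kN.
Bolt shear governs: 799 kN.

799 kN (bolt shear governs)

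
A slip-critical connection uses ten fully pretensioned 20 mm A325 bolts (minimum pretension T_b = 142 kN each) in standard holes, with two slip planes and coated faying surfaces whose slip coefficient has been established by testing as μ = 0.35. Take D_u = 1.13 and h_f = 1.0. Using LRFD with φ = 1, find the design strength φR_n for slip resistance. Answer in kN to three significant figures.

1120 kN

R_n = μ · D_u · h_f · T_b · n_s · n_b = 0.35 × 1.13 × 1.0 × 142 × 2 × 10 = 1123 kN.
Design strength φR_n = 1 × 1123 = 1120 kN.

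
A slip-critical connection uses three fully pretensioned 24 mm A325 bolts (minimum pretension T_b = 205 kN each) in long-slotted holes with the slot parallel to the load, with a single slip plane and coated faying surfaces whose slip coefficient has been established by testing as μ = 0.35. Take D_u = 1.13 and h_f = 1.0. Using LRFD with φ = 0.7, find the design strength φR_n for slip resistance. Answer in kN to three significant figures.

R_n = μ · D_u · h_f · T_b · n_s · n_b = 0.35 × 1.13 × 1.0 × 205 × 1 × 3 = 243.2 kN.
Design strength φR_n = 0.7 × 243.2 = 170 kN.

170 kN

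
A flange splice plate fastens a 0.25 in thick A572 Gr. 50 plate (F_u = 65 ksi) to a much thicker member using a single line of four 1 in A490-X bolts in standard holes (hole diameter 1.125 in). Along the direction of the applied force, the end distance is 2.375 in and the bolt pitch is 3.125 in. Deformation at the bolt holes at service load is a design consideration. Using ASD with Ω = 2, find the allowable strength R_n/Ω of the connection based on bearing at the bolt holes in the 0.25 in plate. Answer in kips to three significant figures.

Per bolt r_n = 1.2 l_c t F_u ≤ 2.4 d t F_u; upper limit = 2.4 × 1 × 0.25 × 65 = 39 kips.
Edge bolt: l_c = 2.375 − 1.125/2 = 1.812 in → 1.2 × 1.812 × 0.25 × 65 = 35.34 → r_n = 35.34 kips.
Interior bolts: l_c = 3.125 − 1.125 = 2 in → 1.2 × 2 × 0.25 × 65 = 39 → r_n = 39 kips.
R_n = 1 × 35.34 + 3 × 39 = 152.3 kips.
Allowable strength R_n/Ω = 152.3 / 2 = 76.2 kips.

76.2 kips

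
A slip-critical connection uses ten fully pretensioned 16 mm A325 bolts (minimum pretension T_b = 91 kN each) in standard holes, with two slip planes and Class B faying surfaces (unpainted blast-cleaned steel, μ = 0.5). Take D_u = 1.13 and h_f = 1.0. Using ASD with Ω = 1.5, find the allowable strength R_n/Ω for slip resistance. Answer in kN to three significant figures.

R_n = μ · D_u · h_f · T_b · n_s · n_b = 0.5 × 1.13 × 1.0 × 91 × 2 × 10 = 1028 kN.
Allowable strength R_n/Ω = 1028 / 1.5 = 686 kN.

686 kN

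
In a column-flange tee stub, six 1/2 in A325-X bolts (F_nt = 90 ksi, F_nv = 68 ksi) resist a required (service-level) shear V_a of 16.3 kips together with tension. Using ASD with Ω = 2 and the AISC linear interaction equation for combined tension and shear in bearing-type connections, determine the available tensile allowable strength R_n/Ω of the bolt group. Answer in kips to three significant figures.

A_b = π·0.5²/4 = 0.1963 in²; f_rv = 16.3 / (6 × 0.1963) = 13.84 ksi.
F'_nt = 1.3 F_nt − (Ω F_nt / F_nv) f_rv = 1.3·90 − (2·90/68)·13.84 = 80.38 ksi, capped at F_nt → F'_nt = 80.38 ksi.
R_n = F'_nt · A_b · n = 80.38 × 0.1963 × 6 = 94.69 kips.
Allowable strength R_n/Ω = 94.69 / 2 = 47.3 kips.

47.3 kips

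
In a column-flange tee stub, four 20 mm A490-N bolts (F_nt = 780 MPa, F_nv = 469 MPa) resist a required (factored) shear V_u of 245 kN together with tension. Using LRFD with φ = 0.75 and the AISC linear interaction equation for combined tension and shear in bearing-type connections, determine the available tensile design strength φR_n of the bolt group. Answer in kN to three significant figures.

548 kN

A_b = π·20²/4 = 314.2 mm²; f_rv = 245 × 1000 / (4 × 314.2) = 195 MPa.
F'_nt = 1.3 F_nt − (F_nt / φF_nv) f_rv = 1.3·780 − (780/(0.75·469))·195 = 581.7 MPa, capped at F_nt → F'_nt = 581.7 MPa.
R_n = F'_nt · A_b · n = 581.7 × 314.2 × 4 / 1000 = 730.9 kN.
Design strength φR_n = 0.75 × 730.9 = 548 kN.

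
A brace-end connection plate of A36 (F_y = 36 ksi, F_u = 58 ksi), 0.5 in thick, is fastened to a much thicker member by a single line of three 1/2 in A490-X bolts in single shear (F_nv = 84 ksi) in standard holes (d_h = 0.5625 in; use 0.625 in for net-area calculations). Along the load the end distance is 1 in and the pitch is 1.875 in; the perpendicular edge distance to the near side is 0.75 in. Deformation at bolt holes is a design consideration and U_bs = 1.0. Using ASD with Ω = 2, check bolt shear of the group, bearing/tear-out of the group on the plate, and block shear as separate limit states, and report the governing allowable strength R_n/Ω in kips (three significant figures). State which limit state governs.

Bolt shear: A_b = π·0.5²/4 = 0.1963 in²; R_n = 84 × 0.1963 × 3 × 1 = 49.48 kips → 49.48 / 2 = 24.7 kips.
Bearing: edge l_c = 0.7188, r_n = 25.01 kips; interior l_c = 1.312, r_n = 34.8 kips; R_n = 25.01 + 2·34.8 = 94.61 kips → 47.3 kips.
Block shear: A_gv = 2.375, A_nv = 1.594, A_nt = 0.2188 in²; R_n = min(0.6F_uA_nv, 0.6F_yA_gv) + U_bs·F_u·A_nt = 63.99 kips → 32 kips.
Bolt shear governs: 24.7 kips.

24.7 kips (bolt shear governs)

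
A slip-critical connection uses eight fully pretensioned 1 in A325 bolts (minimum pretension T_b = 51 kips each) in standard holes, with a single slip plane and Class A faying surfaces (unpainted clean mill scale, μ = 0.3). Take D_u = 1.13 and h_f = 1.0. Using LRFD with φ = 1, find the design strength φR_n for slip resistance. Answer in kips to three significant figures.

R_n = μ · D_u · h_f · T_b · n_s · n_b = 0.3 × 1.13 × 1.0 × 51 × 1 × 8 = 138.3 kips.
Design strength φR_n = 1 × 138.3 = 138 kips.

138 kips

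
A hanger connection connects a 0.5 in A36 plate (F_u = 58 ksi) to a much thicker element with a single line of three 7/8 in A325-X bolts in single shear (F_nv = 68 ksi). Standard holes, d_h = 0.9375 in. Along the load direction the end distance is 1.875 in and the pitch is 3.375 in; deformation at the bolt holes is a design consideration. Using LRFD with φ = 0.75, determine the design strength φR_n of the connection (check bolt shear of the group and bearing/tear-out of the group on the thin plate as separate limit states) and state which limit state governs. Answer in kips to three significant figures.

92 kips (bolt shear governs)

Bolt shear: A_b = π·0.875²/4 = 0.6013 in²; R_n = 68 × 0.6013 × 3 × 1 = 122.7 kips → 0.75 × 122.7 = 92 kips.
Bearing (1.2 l_c t F_u ≤ 2.4 d t F_u): upper limit = 2.4·0.875·0.5·58 = 60.9 kips.
  Edge l_c = 1.875 − 0.9375/2 = 1.406 → r_n = 48.94 kips; interior l_c = 3.375 − 0.9375 = 2.438 → r_n = 60.9 kips.
  R_n,bearing = 1·48.94 + 2·60.9 = 170.7 kips → 0.75 × 170.7 = 128 kips.
Bolt shear governs: 92 kips.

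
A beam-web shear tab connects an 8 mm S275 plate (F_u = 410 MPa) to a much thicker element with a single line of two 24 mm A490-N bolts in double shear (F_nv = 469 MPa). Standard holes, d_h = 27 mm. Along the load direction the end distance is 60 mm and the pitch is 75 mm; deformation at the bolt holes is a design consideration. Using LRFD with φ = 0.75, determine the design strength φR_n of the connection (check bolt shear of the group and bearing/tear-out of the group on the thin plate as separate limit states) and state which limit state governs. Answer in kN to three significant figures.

279 kN (bearing governs)

Bolt shear: A_b = π·24²/4 = 452.4 mm²; R_n = 469 × 452.4 × 2 × 2 / 1000 = 848.7 kN → 0.75 × 848.7 = 637 kN.
Bearing (1.2 l_c t F_u ≤ 2.4 d t F_u): upper limit = 2.4·24·8·410 / 1000 = 188.9 kN.
  Edge l_c = 60 − 27/2 = 46.5 → r_n = 183 kN; interior l_c = 75 − 27 = 48 → r_n = 188.9 kN.
  R_n,bearing = 1·183 + 1·188.9 = 372 kN → 0.75 × 372 = 279 kN.
Bearing governs: 279 kN.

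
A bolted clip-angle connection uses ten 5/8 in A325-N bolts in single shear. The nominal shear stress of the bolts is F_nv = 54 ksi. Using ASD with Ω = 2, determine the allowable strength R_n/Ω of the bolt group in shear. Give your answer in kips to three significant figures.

A_b = π × 0.625² / 4 = 0.3068 in².
R_n = F_nv · A_b · n · n_s = 54 × 0.3068 × 10 × 1 = 165.7 kips.
Allowable strength R_n/Ω = 165.7 / 2 = 82.8 kips.

82.8 kips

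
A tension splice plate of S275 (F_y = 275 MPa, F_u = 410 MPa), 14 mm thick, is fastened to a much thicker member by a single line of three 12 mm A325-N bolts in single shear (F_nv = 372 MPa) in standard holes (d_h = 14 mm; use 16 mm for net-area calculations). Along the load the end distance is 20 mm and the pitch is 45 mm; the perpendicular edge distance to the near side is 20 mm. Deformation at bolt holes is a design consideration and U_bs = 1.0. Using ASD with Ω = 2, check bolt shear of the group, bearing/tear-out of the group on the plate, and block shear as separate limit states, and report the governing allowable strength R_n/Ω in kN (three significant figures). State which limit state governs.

63.1 kN (bolt shear governs)

Bolt shear: A_b = π·12²/4 = 113.1 mm²; R_n = 372 × 113.1 × 3 × 1 / 1000 = 126.2 kN → 126.2 / 2 = 63.1 kN.
Bearing: edge l_c = 13, r_n = 89.54 kN; interior l_c = 31, r_n = 165.3 kN; R_n = 89.54 + 2·165.3 = 420.2 kN → 210 kN.
Block shear: A_gv = 1540, A_nv = 980, A_nt = 168 mm²; R_n = min(0.6F_uA_nv, 0.6F_yA_gv) + U_bs·F_u·A_nt = 310 kN → 155 kN.
Bolt shear governs: 63.1 kN.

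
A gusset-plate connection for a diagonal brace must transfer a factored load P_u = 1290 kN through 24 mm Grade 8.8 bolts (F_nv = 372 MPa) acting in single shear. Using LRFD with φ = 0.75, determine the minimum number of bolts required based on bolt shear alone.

A_b = π·24²/4 = 452.4 mm².
Per-bolt design strength φR_n = 0.75 × 372 × 452.4 × 1 / 1000 = 126.2 kN.
n ≥ 1290 / 126.2 = 10.22 → use 11 bolts.

11 bolts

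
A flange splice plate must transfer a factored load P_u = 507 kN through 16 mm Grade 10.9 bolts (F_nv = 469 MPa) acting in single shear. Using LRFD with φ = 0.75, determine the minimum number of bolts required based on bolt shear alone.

8 bolts

A_b = π·16²/4 = 201.1 mm².
Per-bolt design strength φR_n = 0.75 × 469 × 201.1 × 1 / 1000 = 70.72 kN.
n ≥ 507 / 70.72 = 7.169 → use 8 bolts.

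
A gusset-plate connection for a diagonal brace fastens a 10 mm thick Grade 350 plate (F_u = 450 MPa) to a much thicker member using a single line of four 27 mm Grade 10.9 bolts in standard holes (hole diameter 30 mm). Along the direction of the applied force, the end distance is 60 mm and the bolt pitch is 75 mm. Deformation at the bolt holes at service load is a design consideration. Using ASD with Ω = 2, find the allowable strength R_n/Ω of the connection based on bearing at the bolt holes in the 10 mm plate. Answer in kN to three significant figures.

486 kN

Per bolt r_n = 1.2 l_c t F_u ≤ 2.4 d t F_u; upper limit = 2.4 × 27 × 10 × 450 / 1000 = 291.6 kN.
Edge bolt: l_c = 60 − 30/2 = 45 mm → 1.2 × 45 × 10 × 450 / 1000 = 243 → r_n = 243 kN.
Interior bolts: l_c = 75 − 30 = 45 mm → 1.2 × 45 × 10 × 450 / 1000 = 243 → r_n = 243 kN.
R_n = 1 × 243 + 3 × 243 = 972 kN.
Allowable strength R_n/Ω = 972 / 2 = 486 kN.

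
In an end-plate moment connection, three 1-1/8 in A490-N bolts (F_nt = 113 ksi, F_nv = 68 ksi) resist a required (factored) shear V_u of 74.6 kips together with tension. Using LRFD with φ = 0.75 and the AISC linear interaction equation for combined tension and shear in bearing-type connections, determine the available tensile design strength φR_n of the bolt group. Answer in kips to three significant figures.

205 kips

A_b = π·1.125²/4 = 0.994 in²; f_rv = 74.6 / (3 × 0.994) = 25.02 ksi.
F'_nt = 1.3 F_nt − (F_nt / φF_nv) f_rv = 1.3·113 − (113/(0.75·68))·25.02 = 91.47 ksi, capped at F_nt → F'_nt = 91.47 ksi.
R_n = F'_nt · A_b · n = 91.47 × 0.994 × 3 = 272.8 kips.
Design strength φR_n = 0.75 × 272.8 = 205 kips.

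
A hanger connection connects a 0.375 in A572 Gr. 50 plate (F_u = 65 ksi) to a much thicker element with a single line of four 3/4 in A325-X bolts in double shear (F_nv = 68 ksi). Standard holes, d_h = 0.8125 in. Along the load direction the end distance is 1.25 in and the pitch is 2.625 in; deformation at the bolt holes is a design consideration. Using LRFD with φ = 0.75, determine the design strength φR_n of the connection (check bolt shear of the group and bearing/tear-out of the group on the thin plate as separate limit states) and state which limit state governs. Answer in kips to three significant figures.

Bolt shear: A_b = π·0.75²/4 = 0.4418 in²; R_n = 68 × 0.4418 × 4 × 2 = 240.3 kips → 0.75 × 240.3 = 180 kips.
Bearing (1.2 l_c t F_u ≤ 2.4 d t F_u): upper limit = 2.4·0.75·0.375·65 = 43.87 kips.
  Edge l_c = 1.25 − 0.8125/2 = 0.8438 → r_n = 24.68 kips; interior l_c = 2.625 − 0.8125 = 1.812 → r_n = 43.87 kips.
  R_n,bearing = 1·24.68 + 3·43.87 = 156.3 kips → 0.75 × 156.3 = 117 kips.
Bearing governs: 117 kips.

117 kips (bearing governs)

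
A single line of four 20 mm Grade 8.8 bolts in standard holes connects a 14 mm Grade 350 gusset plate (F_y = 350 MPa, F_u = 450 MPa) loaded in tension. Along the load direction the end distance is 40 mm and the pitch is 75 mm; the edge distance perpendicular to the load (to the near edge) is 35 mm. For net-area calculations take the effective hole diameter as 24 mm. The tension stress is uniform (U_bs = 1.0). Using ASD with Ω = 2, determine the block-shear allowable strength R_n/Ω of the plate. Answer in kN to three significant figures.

415 kN

Shear plane L_v = 40 + 3·75 = 265 mm; A_gv = 265 × 14 = 3710 mm².
A_nv = (265 − 3.5·24) × 14 = 2534 mm².
A_nt = (35 − 0.5·24) × 14 = 322 mm².
0.6 F_u A_nv = 684.2 kN; 0.6 F_y A_gv = 779.1 kN → shear rupture governs the shear term.
R_n = 684.2 + 1.0 × 450 × 322 / 1000 = 829.1 kN.
Allowable strength R_n/Ω = 829.1 / 2 = 415 kN.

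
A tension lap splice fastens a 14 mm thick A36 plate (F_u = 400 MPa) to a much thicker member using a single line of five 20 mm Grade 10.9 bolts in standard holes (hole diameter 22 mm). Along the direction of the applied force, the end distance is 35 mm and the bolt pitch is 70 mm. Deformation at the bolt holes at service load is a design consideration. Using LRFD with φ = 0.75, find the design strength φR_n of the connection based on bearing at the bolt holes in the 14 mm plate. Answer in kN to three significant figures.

Per bolt r_n = 1.2 l_c t F_u ≤ 2.4 d t F_u; upper limit = 2.4 × 20 × 14 × 400 / 1000 = 268.8 kN.
Edge bolt: l_c = 35 − 22/2 = 24 mm → 1.2 × 24 × 14 × 400 / 1000 = 161.3 → r_n = 161.3 kN.
Interior bolts: l_c = 70 − 22 = 48 mm → 1.2 × 48 × 14 × 400 / 1000 = 322.6 → r_n = 268.8 kN.
R_n = 1 × 161.3 + 4 × 268.8 = 1236 kN.
Design strength φR_n = 0.75 × 1236 = 927 kN.

927 kN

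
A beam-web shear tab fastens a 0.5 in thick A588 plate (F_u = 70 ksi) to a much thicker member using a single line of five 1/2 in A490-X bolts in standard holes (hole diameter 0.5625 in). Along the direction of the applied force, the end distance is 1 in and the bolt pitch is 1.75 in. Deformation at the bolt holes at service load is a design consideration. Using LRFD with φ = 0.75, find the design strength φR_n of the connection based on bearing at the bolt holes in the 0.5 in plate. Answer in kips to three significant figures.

Per bolt r_n = 1.2 l_c t F_u ≤ 2.4 d t F_u; upper limit = 2.4 × 0.5 × 0.5 × 70 = 42 kips.
Edge bolt: l_c = 1 − 0.5625/2 = 0.7188 in → 1.2 × 0.7188 × 0.5 × 70 = 30.19 → r_n = 30.19 kips.
Interior bolts: l_c = 1.75 − 0.5625 = 1.188 in → 1.2 × 1.188 × 0.5 × 70 = 49.88 → r_n = 42 kips.
R_n = 1 × 30.19 + 4 × 42 = 198.2 kips.
Design strength φR_n = 0.75 × 198.2 = 149 kips.

149 kips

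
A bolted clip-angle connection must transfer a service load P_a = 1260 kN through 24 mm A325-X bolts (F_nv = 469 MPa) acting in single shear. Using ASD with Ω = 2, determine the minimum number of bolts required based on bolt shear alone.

A_b = π·24²/4 = 452.4 mm².
Per-bolt allowable strength R_n/Ω = 469 × 452.4 × 1 / 1000 / 2 = 106.1 kN.
n ≥ 1260 / 106.1 = 11.88 → use 12 bolts.

12 bolts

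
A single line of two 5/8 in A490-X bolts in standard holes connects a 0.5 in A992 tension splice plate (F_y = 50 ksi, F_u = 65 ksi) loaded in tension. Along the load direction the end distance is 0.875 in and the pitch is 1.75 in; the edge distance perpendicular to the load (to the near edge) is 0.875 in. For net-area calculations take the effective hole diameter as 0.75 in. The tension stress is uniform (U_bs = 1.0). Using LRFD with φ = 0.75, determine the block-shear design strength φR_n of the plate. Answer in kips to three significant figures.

34.1 kips

Shear plane L_v = 0.875 + 1·1.75 = 2.625 in; A_gv = 2.625 × 0.5 = 1.312 in².
A_nv = (2.625 − 1.5·0.75) × 0.5 = 0.75 in².
A_nt = (0.875 − 0.5·0.75) × 0.5 = 0.25 in².
0.6 F_u A_nv = 29.25 kips; 0.6 F_y A_gv = 39.38 kips → shear rupture governs the shear term.
R_n = 29.25 + 1.0 × 65 × 0.25 = 45.5 kips.
Design strength φR_n = 0.75 × 45.5 = 34.1 kips.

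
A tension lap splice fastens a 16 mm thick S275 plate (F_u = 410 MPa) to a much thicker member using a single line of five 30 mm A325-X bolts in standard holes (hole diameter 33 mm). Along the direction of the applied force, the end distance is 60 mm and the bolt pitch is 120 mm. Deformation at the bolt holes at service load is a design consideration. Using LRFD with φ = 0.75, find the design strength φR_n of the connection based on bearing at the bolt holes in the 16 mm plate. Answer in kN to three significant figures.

Per bolt r_n = 1.2 l_c t F_u ≤ 2.4 d t F_u; upper limit = 2.4 × 30 × 16 × 410 / 1000 = 472.3 kN.
Edge bolt: l_c = 60 − 33/2 = 43.5 mm → 1.2 × 43.5 × 16 × 410 / 1000 = 342.4 → r_n = 342.4 kN.
Interior bolts: l_c = 120 − 33 = 87 mm → 1.2 × 87 × 16 × 410 / 1000 = 684.9 → r_n = 472.3 kN.
R_n = 1 × 342.4 + 4 × 472.3 = 2232 kN.
Design strength φR_n = 0.75 × 2232 = 1670 kN.

1670 kN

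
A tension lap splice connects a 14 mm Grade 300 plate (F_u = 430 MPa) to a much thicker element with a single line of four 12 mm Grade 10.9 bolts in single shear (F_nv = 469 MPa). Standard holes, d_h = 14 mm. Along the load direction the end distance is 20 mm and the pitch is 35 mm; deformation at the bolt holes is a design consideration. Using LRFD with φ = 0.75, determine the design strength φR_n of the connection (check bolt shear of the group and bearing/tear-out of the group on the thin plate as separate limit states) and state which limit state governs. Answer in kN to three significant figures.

159 kN (bolt shear governs)

Bolt shear: A_b = π·12²/4 = 113.1 mm²; R_n = 469 × 113.1 × 4 × 1 / 1000 = 212.2 kN → 0.75 × 212.2 = 159 kN.
Bearing (1.2 l_c t F_u ≤ 2.4 d t F_u): upper limit = 2.4·12·14·430 / 1000 = 173.4 kN.
  Edge l_c = 20 − 14/2 = 13 → r_n = 93.91 kN; interior l_c = 35 − 14 = 21 → r_n = 151.7 kN.
  R_n,bearing = 1·93.91 + 3·151.7 = 549 kN → 0.75 × 549 = 412 kN.
Bolt shear governs: 159 kN.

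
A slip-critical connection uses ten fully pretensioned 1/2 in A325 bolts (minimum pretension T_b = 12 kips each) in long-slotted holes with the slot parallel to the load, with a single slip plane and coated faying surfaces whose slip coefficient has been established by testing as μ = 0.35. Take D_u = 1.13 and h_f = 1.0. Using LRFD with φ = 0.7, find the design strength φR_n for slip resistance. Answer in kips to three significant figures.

33.2 kips

R_n = μ · D_u · h_f · T_b · n_s · n_b = 0.35 × 1.13 × 1.0 × 12 × 1 × 10 = 47.46 kips.
Design strength φR_n = 0.7 × 47.46 = 33.2 kips.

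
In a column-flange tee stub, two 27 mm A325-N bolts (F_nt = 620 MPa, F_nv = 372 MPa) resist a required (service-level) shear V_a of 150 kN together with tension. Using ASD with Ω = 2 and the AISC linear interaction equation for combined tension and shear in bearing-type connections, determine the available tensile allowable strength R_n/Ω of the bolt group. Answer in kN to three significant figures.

211 kN

A_b = π·27²/4 = 572.6 mm²; f_rv = 150 × 1000 / (2 × 572.6) = 131 MPa.
F'_nt = 1.3 F_nt − (Ω F_nt / F_nv) f_rv = 1.3·620 − (2·620/372)·131 = 369.4 MPa, capped at F_nt → F'_nt = 369.4 MPa.
R_n = F'_nt · A_b · n = 369.4 × 572.6 × 2 / 1000 = 423 kN.
Allowable strength R_n/Ω = 423 / 2 = 211 kN.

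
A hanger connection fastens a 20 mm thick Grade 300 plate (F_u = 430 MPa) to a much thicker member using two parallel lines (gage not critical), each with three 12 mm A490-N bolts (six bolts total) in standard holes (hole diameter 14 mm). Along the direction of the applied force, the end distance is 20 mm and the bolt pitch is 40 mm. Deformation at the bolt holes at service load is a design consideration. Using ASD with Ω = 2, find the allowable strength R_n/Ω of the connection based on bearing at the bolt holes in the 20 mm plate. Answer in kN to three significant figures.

630 kN

Per bolt r_n = 1.2 l_c t F_u ≤ 2.4 d t F_u; upper limit = 2.4 × 12 × 20 × 430 / 1000 = 247.7 kN.
Edge bolt: l_c = 20 − 14/2 = 13 mm → 1.2 × 13 × 20 × 430 / 1000 = 134.2 → r_n = 134.2 kN.
Interior bolts: l_c = 40 − 14 = 26 mm → 1.2 × 26 × 20 × 430 / 1000 = 268.3 → r_n = 247.7 kN.
R_n = 2 × 134.2 + 4 × 247.7 = 1259 kN.
Allowable strength R_n/Ω = 1259 / 2 = 630 kN.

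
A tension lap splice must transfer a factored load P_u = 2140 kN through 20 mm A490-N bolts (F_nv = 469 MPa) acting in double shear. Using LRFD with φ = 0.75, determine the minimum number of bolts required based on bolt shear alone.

10 bolts

A_b = π·20²/4 = 314.2 mm².
Per-bolt design strength φR_n = 0.75 × 469 × 314.2 × 2 / 1000 = 221 kN.
n ≥ 2140 / 221 = 9.683 → use 10 bolts.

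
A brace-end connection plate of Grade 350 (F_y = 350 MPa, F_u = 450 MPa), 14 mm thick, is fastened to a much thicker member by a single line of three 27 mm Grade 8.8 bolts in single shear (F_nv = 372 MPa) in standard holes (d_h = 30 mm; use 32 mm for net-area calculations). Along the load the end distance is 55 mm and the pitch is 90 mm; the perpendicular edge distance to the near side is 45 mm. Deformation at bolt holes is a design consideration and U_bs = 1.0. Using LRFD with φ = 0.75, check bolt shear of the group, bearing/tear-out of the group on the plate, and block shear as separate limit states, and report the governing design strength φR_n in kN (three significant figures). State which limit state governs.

479 kN (bolt shear governs)

Bolt shear: A_b = π·27²/4 = 572.6 mm²; R_n = 372 × 572.6 × 3 × 1 / 1000 = 639 kN → 0.75 × 639 = 479 kN.
Bearing: edge l_c = 40, r_n = 302.4 kN; interior l_c = 60, r_n = 408.2 kN; R_n = 302.4 + 2·408.2 = 1119 kN → 839 kN.
Block shear: A_gv = 3290, A_nv = 2170, A_nt = 406 mm²; R_n = min(0.6F_uA_nv, 0.6F_yA_gv) + U_bs·F_u·A_nt = 768.6 kN → 576 kN.
Bolt shear governs: 479 kN.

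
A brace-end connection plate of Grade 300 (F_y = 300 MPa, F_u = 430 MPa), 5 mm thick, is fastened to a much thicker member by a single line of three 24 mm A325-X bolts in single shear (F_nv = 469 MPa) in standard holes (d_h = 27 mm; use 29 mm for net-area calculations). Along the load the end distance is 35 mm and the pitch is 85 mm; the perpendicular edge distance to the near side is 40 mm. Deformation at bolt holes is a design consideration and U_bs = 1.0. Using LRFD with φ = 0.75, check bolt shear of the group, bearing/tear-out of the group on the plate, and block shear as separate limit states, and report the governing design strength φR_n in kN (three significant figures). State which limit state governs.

Bolt shear: A_b = π·24²/4 = 452.4 mm²; R_n = 469 × 452.4 × 3 × 1 / 1000 = 636.5 kN → 0.75 × 636.5 = 477 kN.
Bearing: edge l_c = 21.5, r_n = 55.47 kN; interior l_c = 58, r_n = 123.8 kN; R_n = 55.47 + 2·123.8 = 303.1 kN → 227 kN.
Block shear: A_gv = 1025, A_nv = 662.5, A_nt = 127.5 mm²; R_n = min(0.6F_uA_nv, 0.6F_yA_gv) + U_bs·F_u·A_nt = 225.8 kN → 169 kN.
Block shear governs: 169 kN.

169 kN (block shear governs)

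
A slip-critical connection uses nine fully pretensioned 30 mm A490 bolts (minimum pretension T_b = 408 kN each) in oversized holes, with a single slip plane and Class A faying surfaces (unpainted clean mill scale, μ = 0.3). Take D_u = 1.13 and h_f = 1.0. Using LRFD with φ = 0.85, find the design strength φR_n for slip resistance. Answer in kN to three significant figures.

1060 kN

R_n = μ · D_u · h_f · T_b · n_s · n_b = 0.3 × 1.13 × 1.0 × 408 × 1 × 9 = 1245 kN.
Design strength φR_n = 0.85 × 1245 = 1060 kN.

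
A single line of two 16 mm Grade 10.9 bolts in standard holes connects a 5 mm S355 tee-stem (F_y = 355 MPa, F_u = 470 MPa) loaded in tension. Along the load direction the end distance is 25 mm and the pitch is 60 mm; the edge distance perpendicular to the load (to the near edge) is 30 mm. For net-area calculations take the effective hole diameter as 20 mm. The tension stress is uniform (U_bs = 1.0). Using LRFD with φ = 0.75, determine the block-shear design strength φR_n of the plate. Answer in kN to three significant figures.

93.4 kN

Shear plane L_v = 25 + 1·60 = 85 mm; A_gv = 85 × 5 = 425 mm².
A_nv = (85 − 1.5·20) × 5 = 275 mm².
A_nt = (30 − 0.5·20) × 5 = 100 mm².
0.6 F_u A_nv = 77.55 kN; 0.6 F_y A_gv = 90.53 kN → shear rupture governs the shear term.
R_n = 77.55 + 1.0 × 470 × 100 / 1000 = 124.5 kN.
Design strength φR_n = 0.75 × 124.5 = 93.4 kN.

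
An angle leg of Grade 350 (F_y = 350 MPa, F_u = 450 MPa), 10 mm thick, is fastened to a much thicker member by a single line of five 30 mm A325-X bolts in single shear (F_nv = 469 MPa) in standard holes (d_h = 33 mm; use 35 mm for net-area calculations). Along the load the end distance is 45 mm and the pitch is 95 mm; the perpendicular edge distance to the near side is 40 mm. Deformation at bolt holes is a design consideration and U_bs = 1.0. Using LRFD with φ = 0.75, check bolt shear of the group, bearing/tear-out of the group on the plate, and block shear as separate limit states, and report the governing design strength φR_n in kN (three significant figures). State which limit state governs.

Bolt shear: A_b = π·30²/4 = 706.9 mm²; R_n = 469 × 706.9 × 5 × 1 / 1000 = 1658 kN → 0.75 × 1658 = 1240 kN.
Bearing: edge l_c = 28.5, r_n = 153.9 kN; interior l_c = 62, r_n = 324 kN; R_n = 153.9 + 4·324 = 1450 kN → 1090 kN.
Block shear: A_gv = 4250, A_nv = 2675, A_nt = 225 mm²; R_n = min(0.6F_uA_nv, 0.6F_yA_gv) + U_bs·F_u·A_nt = 823.5 kN → 618 kN.
Block shear governs: 618 kN.

618 kN (block shear governs)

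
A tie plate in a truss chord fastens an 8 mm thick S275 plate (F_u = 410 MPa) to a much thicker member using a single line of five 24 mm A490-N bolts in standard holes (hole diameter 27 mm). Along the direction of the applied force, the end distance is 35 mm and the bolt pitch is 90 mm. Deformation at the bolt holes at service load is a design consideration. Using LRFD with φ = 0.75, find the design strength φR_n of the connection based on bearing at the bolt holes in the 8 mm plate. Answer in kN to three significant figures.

Per bolt r_n = 1.2 l_c t F_u ≤ 2.4 d t F_u; upper limit = 2.4 × 24 × 8 × 410 / 1000 = 188.9 kN.
Edge bolt: l_c = 35 − 27/2 = 21.5 mm → 1.2 × 21.5 × 8 × 410 / 1000 = 84.62 → r_n = 84.62 kN.
Interior bolts: l_c = 90 − 27 = 63 mm → 1.2 × 63 × 8 × 410 / 1000 = 248 → r_n = 188.9 kN.
R_n = 1 × 84.62 + 4 × 188.9 = 840.3 kN.
Design strength φR_n = 0.75 × 840.3 = 630 kN.

630 kN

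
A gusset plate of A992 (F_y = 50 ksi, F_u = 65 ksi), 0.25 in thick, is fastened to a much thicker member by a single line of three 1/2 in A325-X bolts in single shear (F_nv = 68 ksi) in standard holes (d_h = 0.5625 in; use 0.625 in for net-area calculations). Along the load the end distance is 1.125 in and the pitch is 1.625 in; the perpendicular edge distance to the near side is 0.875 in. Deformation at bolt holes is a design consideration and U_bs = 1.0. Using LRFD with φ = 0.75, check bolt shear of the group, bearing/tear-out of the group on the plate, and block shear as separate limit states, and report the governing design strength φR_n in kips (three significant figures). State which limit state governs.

27.4 kips (block shear governs)

Bolt shear: A_b = π·0.5²/4 = 0.1963 in²; R_n = 68 × 0.1963 × 3 × 1 = 40.06 kips → 0.75 × 40.06 = 30 kips.
Bearing: edge l_c = 0.8438, r_n = 16.45 kips; interior l_c = 1.062, r_n = 19.5 kips; R_n = 16.45 + 2·19.5 = 55.45 kips → 41.6 kips.
Block shear: A_gv = 1.094, A_nv = 0.7031, A_nt = 0.1406 in²; R_n = min(0.6F_uA_nv, 0.6F_yA_gv) + U_bs·F_u·A_nt = 36.56 kips → 27.4 kips.
Block shear governs: 27.4 kips.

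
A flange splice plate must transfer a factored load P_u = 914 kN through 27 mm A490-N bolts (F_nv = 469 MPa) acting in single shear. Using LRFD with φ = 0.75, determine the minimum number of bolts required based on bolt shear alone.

5 bolts

A_b = π·27²/4 = 572.6 mm².
Per-bolt design strength φR_n = 0.75 × 469 × 572.6 × 1 / 1000 = 201.4 kN.
n ≥ 914 / 201.4 = 4.538 → use 5 bolts.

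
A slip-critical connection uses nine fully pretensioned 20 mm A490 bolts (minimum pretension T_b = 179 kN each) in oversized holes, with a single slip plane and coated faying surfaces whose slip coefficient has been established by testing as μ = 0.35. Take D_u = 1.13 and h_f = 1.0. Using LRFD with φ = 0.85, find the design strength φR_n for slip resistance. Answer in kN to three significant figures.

542 kN

R_n = μ · D_u · h_f · T_b · n_s · n_b = 0.35 × 1.13 × 1.0 × 179 × 1 × 9 = 637.2 kN.
Design strength φR_n = 0.85 × 637.2 = 542 kN.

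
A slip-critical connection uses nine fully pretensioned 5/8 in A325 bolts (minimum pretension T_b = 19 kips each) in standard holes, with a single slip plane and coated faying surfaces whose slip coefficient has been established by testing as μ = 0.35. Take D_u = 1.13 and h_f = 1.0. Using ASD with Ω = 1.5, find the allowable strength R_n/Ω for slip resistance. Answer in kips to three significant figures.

R_n = μ · D_u · h_f · T_b · n_s · n_b = 0.35 × 1.13 × 1.0 × 19 × 1 × 9 = 67.63 kips.
Allowable strength R_n/Ω = 67.63 / 1.5 = 45.1 kips.

45.1 kips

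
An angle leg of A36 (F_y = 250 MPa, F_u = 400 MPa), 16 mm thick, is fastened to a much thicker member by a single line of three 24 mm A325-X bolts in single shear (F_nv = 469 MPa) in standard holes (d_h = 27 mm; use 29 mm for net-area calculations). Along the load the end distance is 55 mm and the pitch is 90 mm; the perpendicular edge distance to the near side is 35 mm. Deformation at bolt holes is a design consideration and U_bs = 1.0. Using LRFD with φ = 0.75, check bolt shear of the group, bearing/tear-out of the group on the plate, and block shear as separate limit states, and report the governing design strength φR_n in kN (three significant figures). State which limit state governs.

477 kN (bolt shear governs)

Bolt shear: A_b = π·24²/4 = 452.4 mm²; R_n = 469 × 452.4 × 3 × 1 / 1000 = 636.5 kN → 0.75 × 636.5 = 477 kN.
Bearing: edge l_c = 41.5, r_n = 318.7 kN; interior l_c = 63, r_n = 368.6 kN; R_n = 318.7 + 2·368.6 = 1056 kN → 792 kN.
Block shear: A_gv = 3760, A_nv = 2600, A_nt = 328 mm²; R_n = min(0.6F_uA_nv, 0.6F_yA_gv) + U_bs·F_u·A_nt = 695.2 kN → 521 kN.
Bolt shear governs: 477 kN.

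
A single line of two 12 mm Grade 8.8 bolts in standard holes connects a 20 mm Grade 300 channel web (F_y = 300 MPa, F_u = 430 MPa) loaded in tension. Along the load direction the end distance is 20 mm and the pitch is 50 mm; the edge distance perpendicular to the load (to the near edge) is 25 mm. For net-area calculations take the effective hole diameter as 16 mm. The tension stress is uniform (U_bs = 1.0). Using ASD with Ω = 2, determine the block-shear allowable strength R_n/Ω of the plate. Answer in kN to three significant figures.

192 kN

Shear plane L_v = 20 + 1·50 = 70 mm; A_gv = 70 × 20 = 1400 mm².
A_nv = (70 − 1.5·16) × 20 = 920 mm².
A_nt = (25 − 0.5·16) × 20 = 340 mm².
0.6 F_u A_nv = 237.4 kN; 0.6 F_y A_gv = 252 kN → shear rupture governs the shear term.
R_n = 237.4 + 1.0 × 430 × 340 / 1000 = 383.6 kN.
Allowable strength R_n/Ω = 383.6 / 2 = 192 kN.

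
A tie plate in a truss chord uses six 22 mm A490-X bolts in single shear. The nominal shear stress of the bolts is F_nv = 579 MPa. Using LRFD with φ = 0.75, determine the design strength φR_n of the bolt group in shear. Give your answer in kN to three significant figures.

990 kN

A_b = π × 22² / 4 = 380.1 mm².
R_n = F_nv · A_b · n · n_s = 579 × 380.1 × 6 × 1 / 1000 = 1321 kN.
Design strength φR_n = 0.75 × 1321 = 990 kN.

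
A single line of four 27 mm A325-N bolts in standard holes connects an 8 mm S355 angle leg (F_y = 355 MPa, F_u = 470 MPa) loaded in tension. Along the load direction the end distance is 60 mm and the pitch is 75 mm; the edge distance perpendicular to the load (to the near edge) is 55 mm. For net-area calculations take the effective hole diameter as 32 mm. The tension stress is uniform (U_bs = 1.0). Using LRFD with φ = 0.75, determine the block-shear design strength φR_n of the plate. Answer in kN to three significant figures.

Shear plane L_v = 60 + 3·75 = 285 mm; A_gv = 285 × 8 = 2280 mm².
A_nv = (285 − 3.5·32) × 8 = 1384 mm².
A_nt = (55 − 0.5·32) × 8 = 312 mm².
0.6 F_u A_nv = 390.3 kN; 0.6 F_y A_gv = 485.6 kN → shear rupture governs the shear term.
R_n = 390.3 + 1.0 × 470 × 312 / 1000 = 536.9 kN.
Design strength φR_n = 0.75 × 536.9 = 403 kN.

403 kN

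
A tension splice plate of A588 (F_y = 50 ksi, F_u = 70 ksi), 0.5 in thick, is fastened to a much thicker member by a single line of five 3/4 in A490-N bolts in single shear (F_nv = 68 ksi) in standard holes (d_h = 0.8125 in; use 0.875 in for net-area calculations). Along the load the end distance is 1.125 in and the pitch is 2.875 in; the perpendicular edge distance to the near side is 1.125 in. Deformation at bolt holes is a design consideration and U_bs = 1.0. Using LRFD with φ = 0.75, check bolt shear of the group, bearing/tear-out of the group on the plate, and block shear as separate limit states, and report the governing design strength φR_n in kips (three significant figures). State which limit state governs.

113 kips (bolt shear governs)

Bolt shear: A_b = π·0.75²/4 = 0.4418 in²; R_n = 68 × 0.4418 × 5 × 1 = 150.2 kips → 0.75 × 150.2 = 113 kips.
Bearing: edge l_c = 0.7188, r_n = 30.19 kips; interior l_c = 2.062, r_n = 63 kips; R_n = 30.19 + 4·63 = 282.2 kips → 212 kips.
Block shear: A_gv = 6.312, A_nv = 4.344, A_nt = 0.3438 in²; R_n = min(0.6F_uA_nv, 0.6F_yA_gv) + U_bs·F_u·A_nt = 206.5 kips → 155 kips.
Bolt shear governs: 113 kips.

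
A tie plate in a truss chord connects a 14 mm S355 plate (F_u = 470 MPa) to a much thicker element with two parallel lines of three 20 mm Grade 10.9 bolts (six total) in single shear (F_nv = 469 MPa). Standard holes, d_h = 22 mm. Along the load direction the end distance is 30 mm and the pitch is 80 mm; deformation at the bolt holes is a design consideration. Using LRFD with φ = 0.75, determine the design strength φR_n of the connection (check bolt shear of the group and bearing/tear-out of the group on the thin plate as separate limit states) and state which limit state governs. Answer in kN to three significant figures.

Bolt shear: A_b = π·20²/4 = 314.2 mm²; R_n = 469 × 314.2 × 6 × 1 / 1000 = 884 kN → 0.75 × 884 = 663 kN.
Bearing (1.2 l_c t F_u ≤ 2.4 d t F_u): upper limit = 2.4·20·14·470 / 1000 = 315.8 kN.
  Edge l_c = 30 − 22/2 = 19 → r_n = 150 kN; interior l_c = 80 − 22 = 58 → r_n = 315.8 kN.
  R_n,bearing = 2·150 + 4·315.8 = 1563 kN → 0.75 × 1563 = 1170 kN.
Bolt shear governs: 663 kN.

663 kN (bolt shear governs)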